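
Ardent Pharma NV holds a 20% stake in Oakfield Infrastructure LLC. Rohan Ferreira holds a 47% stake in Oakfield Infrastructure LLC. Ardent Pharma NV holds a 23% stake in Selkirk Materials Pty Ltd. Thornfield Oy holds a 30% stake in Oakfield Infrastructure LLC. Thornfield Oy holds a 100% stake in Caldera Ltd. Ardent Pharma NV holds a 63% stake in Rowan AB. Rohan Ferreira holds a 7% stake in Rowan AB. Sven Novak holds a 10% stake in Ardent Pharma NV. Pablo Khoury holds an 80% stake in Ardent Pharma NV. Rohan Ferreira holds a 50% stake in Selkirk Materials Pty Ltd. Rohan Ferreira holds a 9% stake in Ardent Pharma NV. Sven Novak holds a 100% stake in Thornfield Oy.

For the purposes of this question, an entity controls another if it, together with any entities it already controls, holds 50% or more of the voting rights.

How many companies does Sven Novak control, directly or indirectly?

Sven holds 100% of Thornfield, so Sven controls Thornfield.
Thornfield holds 100% of Caldera, so Sven controls Caldera.
No other company's threshold is met.
Sven controls 2 companies.

2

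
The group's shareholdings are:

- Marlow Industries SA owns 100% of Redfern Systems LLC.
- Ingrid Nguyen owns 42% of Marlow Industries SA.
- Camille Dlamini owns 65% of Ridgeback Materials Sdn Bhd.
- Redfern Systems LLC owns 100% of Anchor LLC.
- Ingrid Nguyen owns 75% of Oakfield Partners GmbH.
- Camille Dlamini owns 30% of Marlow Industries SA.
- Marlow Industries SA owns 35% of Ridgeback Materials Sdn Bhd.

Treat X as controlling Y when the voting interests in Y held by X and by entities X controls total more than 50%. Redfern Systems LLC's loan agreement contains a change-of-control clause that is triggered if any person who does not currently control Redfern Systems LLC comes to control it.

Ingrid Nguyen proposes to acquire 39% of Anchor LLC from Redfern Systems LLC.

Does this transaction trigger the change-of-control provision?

The purchase adds only to Ingrid's holdings (Redfern's stake shrinks), so Ingrid is the only person who could newly come to control Redfern.
Ingrid holds 75% of Oakfield, so Ingrid controls Oakfield.
Neither Ingrid nor any entity Ingrid controls holds any voting interest in Redfern.
So before the transaction, Ingrid does not control Redfern.
After the purchase, Ingrid holds 39% of Anchor directly, and Redfern's stake falls to 61%.
Ingrid's side now holds 39% of Anchor, not > 50%, so Ingrid still does not control Anchor.
After the transaction, neither Ingrid nor any entity Ingrid controls holds a voting interest in Redfern, so Ingrid still does not control it.
No new person acquires control, so the clause is not triggered.

No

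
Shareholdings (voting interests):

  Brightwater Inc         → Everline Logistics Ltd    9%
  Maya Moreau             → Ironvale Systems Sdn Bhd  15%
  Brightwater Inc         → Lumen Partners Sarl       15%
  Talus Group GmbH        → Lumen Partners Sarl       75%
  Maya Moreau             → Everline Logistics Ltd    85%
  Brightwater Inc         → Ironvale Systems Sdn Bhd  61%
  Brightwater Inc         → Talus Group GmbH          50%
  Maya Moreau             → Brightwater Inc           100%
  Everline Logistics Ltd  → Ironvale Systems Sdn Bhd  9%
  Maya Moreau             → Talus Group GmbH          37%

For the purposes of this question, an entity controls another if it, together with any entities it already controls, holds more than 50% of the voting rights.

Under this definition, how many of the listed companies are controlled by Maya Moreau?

5

Maya holds 100% of Brightwater, so Maya controls Brightwater.
Maya and Brightwater together hold 85% + 9% = 94% of Everline, so Maya controls Everline.
Maya and Brightwater together hold 37% + 50% = 87% of Talus, so Maya controls Talus.
Brightwater and Maya and Everline together hold 61% + 15% + 9% = 85% of Ironvale, so Maya controls Ironvale.
Brightwater and Talus together hold 15% + 75% = 90% of Lumen, so Maya controls Lumen.
Maya controls 5 companies.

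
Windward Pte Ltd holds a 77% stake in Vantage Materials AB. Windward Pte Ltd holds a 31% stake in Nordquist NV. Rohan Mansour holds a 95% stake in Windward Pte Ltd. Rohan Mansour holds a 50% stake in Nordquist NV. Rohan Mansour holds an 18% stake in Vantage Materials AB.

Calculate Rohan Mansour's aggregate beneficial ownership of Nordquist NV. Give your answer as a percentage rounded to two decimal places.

79.45%

Rohan reaches Nordquist along 2 paths.
Via Windward: 95% × 31% = 29.45%.
Direct stake: 50% = 50%.
Total: 29.45% + 50% = 79.45%.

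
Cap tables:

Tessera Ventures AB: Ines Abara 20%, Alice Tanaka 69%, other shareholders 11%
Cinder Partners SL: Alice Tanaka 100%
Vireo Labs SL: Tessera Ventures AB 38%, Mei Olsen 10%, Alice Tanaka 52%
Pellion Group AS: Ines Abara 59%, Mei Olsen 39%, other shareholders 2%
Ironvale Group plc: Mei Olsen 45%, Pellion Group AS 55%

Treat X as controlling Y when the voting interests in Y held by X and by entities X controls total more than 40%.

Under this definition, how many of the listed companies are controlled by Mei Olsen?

Mei holds 45% of Ironvale, so Mei controls Ironvale.
No other company's threshold is met.
Mei controls 1 company.

1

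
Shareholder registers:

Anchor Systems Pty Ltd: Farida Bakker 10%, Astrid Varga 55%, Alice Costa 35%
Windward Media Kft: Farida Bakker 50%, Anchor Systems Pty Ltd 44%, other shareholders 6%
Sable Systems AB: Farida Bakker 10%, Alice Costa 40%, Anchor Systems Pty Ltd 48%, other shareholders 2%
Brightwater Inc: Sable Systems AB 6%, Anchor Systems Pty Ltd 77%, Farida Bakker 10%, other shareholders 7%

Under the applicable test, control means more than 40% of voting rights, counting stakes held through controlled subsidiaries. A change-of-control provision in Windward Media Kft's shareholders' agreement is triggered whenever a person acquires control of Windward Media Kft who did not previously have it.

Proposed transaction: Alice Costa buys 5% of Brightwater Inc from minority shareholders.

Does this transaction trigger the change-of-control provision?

The purchase changes only Alice's holdings, so Alice is the only person who could newly come to control Windward.
Alice's largest direct stake is 40% in Sable, which does not meet the threshold, so Alice controls no company.
Neither Alice nor any entity Alice controls holds any voting interest in Windward.
So before the transaction, Alice does not control Windward.
After the purchase, Alice holds 5% of Brightwater directly.
Alice's side now holds 5% of Brightwater, not > 40%, so Alice still does not control Brightwater.
After the transaction, neither Alice nor any entity Alice controls holds a voting interest in Windward, so Alice still does not control it.
No new person acquires control, so the clause is not triggered.

No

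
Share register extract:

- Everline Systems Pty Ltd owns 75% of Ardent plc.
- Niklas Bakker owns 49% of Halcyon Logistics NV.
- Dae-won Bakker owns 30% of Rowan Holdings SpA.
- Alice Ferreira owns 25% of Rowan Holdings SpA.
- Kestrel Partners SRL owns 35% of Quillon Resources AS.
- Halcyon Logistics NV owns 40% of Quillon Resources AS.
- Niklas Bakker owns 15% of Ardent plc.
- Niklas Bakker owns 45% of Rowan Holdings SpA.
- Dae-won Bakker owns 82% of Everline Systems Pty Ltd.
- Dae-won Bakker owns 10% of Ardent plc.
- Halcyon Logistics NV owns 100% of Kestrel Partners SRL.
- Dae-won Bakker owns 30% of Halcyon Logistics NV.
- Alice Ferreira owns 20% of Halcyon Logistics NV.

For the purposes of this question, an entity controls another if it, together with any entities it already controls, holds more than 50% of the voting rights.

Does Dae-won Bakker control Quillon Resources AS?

No

Dae-won holds 82% of Everline, so Dae-won controls Everline.
Everline and Dae-won together hold 75% + 10% = 85% of Ardent, so Dae-won controls Ardent.
Neither Dae-won nor any entity Dae-won controls holds any voting interest in Quillon.
So Dae-won does not control Quillon.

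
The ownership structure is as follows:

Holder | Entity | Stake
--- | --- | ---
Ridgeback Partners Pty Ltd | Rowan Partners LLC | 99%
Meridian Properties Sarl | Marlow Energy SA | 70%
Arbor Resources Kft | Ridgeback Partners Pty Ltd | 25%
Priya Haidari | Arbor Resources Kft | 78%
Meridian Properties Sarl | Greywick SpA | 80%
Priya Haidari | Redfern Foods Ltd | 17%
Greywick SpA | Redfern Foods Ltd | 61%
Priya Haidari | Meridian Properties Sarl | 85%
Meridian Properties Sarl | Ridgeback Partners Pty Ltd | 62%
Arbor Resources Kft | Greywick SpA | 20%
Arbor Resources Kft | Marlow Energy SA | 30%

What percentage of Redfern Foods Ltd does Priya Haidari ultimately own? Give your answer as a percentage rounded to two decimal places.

68.00%

Priya reaches Redfern along 3 paths.
Direct stake: 17% = 17%.
Via Meridian → Greywick: 85% × 80% × 61% = 41.48%.
Via Arbor → Greywick: 78% × 20% × 61% = 9.516%.
Total: 17% + 41.48% + 9.516% = 67.996%.
Rounded: 68.00%.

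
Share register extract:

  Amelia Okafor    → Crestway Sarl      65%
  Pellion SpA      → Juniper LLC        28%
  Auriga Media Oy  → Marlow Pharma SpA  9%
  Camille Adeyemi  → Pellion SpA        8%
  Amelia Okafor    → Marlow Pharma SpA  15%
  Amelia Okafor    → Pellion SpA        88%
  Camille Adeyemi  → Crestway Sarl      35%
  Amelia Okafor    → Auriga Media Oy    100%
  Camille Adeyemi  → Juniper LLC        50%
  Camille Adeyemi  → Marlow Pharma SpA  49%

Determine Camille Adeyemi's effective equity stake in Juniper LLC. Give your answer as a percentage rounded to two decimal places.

52.24%

Camille reaches Juniper along 2 paths.
Via Pellion: 8% × 28% = 2.24%.
Direct stake: 50% = 50%.
Total: 2.24% + 50% = 52.24%.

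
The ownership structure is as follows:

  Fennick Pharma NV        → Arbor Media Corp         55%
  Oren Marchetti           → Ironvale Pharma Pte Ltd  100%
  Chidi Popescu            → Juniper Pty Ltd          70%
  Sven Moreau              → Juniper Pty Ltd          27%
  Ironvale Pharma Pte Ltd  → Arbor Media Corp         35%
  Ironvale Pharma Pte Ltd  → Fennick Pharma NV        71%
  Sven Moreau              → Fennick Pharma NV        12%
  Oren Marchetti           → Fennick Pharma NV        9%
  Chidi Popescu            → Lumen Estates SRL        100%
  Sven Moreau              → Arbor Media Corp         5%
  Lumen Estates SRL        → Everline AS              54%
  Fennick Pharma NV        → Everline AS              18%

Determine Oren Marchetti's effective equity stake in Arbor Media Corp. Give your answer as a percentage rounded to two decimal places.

79.00%

Oren reaches Arbor along 3 paths.
Via Ironvale: 100% × 35% = 35%.
Via Fennick: 9% × 55% = 4.95%.
Via Ironvale → Fennick: 100% × 71% × 55% = 39.05%.
Total: 35% + 4.95% + 39.05% = 79%.
Rounded: 79.00%.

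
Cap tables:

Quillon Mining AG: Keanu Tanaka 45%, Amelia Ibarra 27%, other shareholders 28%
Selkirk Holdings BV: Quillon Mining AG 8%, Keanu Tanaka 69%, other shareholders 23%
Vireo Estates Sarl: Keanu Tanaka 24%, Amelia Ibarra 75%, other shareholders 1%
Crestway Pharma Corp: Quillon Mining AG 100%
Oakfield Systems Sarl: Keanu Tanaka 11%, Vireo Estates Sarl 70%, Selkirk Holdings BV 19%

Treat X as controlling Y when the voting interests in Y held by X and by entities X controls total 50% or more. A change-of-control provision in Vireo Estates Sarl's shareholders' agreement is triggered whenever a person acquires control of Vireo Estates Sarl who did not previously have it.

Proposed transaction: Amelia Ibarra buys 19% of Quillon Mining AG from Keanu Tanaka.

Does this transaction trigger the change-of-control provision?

No

The purchase adds only to Amelia's holdings (Keanu's stake shrinks), so Amelia is the only person who could newly come to control Vireo.
Amelia holds 75% of Vireo, so Amelia controls Vireo.
So Amelia already controls Vireo before the transaction.
After the purchase, Amelia's direct stake in Quillon rises to 27% + 19% = 46%, and Keanu's stake falls to 26%.
Amelia controlled Vireo already, so this is not a new person acquiring control; every other person's position is unchanged or reduced.
No new person acquires control, so the clause is not triggered.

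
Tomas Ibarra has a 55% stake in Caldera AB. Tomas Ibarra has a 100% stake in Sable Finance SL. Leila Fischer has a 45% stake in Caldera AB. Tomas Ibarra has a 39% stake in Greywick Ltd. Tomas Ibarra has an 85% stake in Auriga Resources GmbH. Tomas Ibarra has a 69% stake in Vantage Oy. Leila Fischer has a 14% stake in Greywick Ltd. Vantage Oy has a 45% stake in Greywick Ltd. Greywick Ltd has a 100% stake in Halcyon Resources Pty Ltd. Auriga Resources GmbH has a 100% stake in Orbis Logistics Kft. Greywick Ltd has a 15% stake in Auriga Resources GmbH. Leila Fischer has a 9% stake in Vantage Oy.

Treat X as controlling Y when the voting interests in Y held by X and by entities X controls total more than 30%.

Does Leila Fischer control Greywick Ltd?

No

Leila holds 45% of Caldera, so Leila controls Caldera.
In Greywick, Leila's side holds only 14%, not > 30%.
So Leila does not control Greywick.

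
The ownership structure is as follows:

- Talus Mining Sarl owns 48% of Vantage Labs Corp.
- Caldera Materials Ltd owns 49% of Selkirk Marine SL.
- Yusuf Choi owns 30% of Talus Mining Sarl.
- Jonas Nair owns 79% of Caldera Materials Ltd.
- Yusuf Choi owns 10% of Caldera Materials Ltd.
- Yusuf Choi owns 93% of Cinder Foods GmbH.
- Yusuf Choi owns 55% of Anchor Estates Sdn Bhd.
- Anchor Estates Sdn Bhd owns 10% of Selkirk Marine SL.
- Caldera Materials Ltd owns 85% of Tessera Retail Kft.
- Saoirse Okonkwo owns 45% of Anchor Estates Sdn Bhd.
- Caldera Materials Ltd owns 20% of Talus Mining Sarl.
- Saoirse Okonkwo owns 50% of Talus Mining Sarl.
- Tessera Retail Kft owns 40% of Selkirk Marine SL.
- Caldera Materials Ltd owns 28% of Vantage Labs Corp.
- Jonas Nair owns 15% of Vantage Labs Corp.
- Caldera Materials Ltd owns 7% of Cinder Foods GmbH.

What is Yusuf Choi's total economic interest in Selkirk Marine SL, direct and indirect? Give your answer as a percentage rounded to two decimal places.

Yusuf reaches Selkirk along 3 paths.
Via Anchor: 55% × 10% = 5.5%.
Via Caldera → Tessera: 10% × 85% × 40% = 3.4%.
Via Caldera: 10% × 49% = 4.9%.
Total: 5.5% + 3.4% + 4.9% = 13.8%.
Rounded: 13.80%.

13.80%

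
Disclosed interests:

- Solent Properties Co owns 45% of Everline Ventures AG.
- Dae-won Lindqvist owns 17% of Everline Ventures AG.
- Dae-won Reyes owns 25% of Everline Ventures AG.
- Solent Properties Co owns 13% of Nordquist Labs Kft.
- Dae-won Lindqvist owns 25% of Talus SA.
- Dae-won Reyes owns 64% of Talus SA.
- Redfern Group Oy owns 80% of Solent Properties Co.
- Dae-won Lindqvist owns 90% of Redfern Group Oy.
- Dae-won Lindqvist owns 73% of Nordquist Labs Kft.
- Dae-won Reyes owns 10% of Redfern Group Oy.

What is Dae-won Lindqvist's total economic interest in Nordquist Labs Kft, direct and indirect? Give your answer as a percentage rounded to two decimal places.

82.36%

Dae-won Lindqvist reaches Nordquist along 2 paths.
Via Redfern → Solent: 90% × 80% × 13% = 9.36%.
Direct stake: 73% = 73%.
Total: 9.36% + 73% = 82.36%.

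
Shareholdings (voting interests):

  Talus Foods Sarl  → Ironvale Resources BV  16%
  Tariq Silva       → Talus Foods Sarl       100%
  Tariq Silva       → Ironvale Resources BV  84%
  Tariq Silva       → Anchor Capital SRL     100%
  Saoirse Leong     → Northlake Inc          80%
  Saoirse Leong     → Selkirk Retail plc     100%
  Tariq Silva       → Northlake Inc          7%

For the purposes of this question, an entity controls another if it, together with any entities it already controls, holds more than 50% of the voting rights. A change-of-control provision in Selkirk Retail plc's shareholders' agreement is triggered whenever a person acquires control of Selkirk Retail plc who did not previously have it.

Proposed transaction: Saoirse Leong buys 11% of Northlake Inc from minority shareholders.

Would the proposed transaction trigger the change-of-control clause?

No

The purchase changes only Saoirse's holdings, so Saoirse is the only person who could newly come to control Selkirk.
Saoirse holds 100% of Selkirk, so Saoirse controls Selkirk.
So Saoirse already controls Selkirk before the transaction.
After the purchase, Saoirse's direct stake in Northlake rises to 80% + 11% = 91%.
Saoirse controlled Selkirk already, so this is not a new person acquiring control; every other person's position is unchanged or reduced.
No new person acquires control, so the clause is not triggered.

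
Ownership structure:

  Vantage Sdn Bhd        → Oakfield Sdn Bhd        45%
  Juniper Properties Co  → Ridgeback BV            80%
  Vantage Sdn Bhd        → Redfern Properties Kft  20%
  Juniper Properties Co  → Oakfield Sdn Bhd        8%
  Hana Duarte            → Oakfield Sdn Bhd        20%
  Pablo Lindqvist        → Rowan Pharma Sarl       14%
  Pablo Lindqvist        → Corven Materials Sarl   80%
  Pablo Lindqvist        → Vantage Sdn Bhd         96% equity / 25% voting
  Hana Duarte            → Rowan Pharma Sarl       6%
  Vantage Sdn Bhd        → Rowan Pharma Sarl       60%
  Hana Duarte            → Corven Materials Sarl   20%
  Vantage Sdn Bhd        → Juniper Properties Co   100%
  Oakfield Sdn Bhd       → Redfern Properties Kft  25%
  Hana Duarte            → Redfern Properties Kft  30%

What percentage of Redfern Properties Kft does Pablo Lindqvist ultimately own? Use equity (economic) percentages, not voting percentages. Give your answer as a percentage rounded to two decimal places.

Pablo reaches Redfern along 3 paths.
Via Vantage: 96% × 20% = 19.2%.
Via Vantage → Oakfield: 96% × 45% × 25% = 10.8%.
Via Vantage → Juniper → Oakfield: 96% × 100% × 8% × 25% = 1.92%.
Total: 19.2% + 10.8% + 1.92% = 31.92%.

31.92%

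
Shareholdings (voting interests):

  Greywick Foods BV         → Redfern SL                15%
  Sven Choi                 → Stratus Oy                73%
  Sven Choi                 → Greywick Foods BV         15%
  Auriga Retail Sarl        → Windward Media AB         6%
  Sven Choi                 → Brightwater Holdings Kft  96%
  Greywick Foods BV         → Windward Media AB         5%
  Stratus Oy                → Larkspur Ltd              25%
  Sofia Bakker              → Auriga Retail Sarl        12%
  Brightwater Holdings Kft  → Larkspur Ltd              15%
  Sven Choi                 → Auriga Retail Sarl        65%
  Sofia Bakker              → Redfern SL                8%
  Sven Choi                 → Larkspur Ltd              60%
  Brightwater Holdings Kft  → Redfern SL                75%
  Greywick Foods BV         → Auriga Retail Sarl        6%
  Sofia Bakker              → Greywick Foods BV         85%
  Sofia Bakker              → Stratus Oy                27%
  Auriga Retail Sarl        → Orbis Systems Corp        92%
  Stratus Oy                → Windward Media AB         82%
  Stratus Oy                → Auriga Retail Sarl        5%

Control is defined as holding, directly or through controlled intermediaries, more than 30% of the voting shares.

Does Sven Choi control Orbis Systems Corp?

Sven holds 73% of Stratus, so Sven controls Stratus.
Sven and Stratus together hold 65% + 5% = 70% of Auriga, so Sven controls Auriga.
Auriga holds 92% of Orbis, so Sven controls Orbis.

Yes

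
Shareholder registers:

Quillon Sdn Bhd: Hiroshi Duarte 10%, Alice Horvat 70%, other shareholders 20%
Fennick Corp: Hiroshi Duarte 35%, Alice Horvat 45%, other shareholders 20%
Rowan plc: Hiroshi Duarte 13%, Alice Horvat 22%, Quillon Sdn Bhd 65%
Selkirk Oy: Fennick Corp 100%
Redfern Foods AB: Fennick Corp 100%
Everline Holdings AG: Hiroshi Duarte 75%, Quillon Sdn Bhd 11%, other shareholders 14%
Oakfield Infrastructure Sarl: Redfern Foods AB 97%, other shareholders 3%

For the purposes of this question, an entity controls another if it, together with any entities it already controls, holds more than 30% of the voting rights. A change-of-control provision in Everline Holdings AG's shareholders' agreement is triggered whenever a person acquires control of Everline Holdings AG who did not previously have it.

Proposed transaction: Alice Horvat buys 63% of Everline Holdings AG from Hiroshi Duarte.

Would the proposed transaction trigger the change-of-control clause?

Yes

The purchase adds only to Alice's holdings (Hiroshi's stake shrinks), so Alice is the only person who could newly come to control Everline.
Alice holds 70% of Quillon, so Alice controls Quillon.
Alice holds 45% of Fennick, so Alice controls Fennick.
Alice and Quillon together hold 22% + 65% = 87% of Rowan, so Alice controls Rowan.
Fennick holds 100% of Selkirk, so Alice controls Selkirk.
Fennick holds 100% of Redfern, so Alice controls Redfern.
Redfern holds 97% of Oakfield, so Alice controls Oakfield.
In Everline, Alice's side holds only 11%, not > 30%.
So before the transaction, Alice does not control Everline.
After the purchase, Alice holds 63% of Everline directly, and Hiroshi's stake falls to 12%.
Quillon and Alice together hold 11% + 63% = 74% of Everline, so Alice controls Everline.
Alice did not control Everline before and does after, so the clause is triggered.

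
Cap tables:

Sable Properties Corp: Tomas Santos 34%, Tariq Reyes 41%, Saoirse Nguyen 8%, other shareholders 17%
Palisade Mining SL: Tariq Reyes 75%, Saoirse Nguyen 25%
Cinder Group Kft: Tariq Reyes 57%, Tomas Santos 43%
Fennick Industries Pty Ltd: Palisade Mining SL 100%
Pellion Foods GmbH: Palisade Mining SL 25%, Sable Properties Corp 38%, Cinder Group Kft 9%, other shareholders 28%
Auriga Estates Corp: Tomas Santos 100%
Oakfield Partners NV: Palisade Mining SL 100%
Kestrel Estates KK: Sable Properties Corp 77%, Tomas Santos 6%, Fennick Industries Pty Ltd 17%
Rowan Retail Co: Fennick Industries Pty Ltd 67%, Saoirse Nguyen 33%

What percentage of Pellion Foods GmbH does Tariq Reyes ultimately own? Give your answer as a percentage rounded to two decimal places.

39.46%

Tariq reaches Pellion along 3 paths.
Via Palisade: 75% × 25% = 18.75%.
Via Sable: 41% × 38% = 15.58%.
Via Cinder: 57% × 9% = 5.13%.
Total: 18.75% + 15.58% + 5.13% = 39.46%.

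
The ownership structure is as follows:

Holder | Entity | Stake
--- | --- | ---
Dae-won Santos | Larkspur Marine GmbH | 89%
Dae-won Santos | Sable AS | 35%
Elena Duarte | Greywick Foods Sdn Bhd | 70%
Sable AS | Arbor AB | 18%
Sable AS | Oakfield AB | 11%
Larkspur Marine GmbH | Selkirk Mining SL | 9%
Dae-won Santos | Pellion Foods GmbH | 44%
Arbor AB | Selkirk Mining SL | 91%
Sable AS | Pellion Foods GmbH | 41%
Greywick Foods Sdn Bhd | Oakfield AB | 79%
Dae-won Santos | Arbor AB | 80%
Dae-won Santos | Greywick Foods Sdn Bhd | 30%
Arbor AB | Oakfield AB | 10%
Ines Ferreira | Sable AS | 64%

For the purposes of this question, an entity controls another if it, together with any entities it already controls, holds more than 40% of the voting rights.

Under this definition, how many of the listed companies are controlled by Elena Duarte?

Elena holds 70% of Greywick, so Elena controls Greywick.
Greywick holds 79% of Oakfield, so Elena controls Oakfield.
No other company's threshold is met.
Elena controls 2 companies.

2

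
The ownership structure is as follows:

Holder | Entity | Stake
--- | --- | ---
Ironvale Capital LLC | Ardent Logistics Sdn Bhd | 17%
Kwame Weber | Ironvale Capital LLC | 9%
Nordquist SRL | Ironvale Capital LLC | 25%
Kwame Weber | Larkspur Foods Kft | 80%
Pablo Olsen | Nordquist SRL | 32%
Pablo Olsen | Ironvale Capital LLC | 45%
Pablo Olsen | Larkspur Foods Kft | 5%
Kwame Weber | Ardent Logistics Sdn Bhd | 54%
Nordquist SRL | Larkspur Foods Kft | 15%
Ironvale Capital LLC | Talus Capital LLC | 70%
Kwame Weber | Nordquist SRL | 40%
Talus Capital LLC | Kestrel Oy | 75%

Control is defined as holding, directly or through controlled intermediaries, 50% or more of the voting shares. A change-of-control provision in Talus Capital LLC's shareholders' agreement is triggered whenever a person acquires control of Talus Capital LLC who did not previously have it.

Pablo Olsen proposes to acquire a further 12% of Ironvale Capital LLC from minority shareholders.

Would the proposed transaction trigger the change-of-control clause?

Yes

The purchase changes only Pablo's holdings, so Pablo is the only person who could newly come to control Talus.
Pablo's largest direct stake is 45% in Ironvale, which does not meet the threshold, so Pablo controls no company.
Neither Pablo nor any entity Pablo controls holds any voting interest in Talus.
So before the transaction, Pablo does not control Talus.
After the purchase, Pablo's direct stake in Ironvale rises to 45% + 12% = 57%.
Pablo holds 57% of Ironvale, so Pablo controls Ironvale.
Ironvale holds 70% of Talus, so Pablo controls Talus.
Pablo did not control Talus before and does after, so the clause is triggered.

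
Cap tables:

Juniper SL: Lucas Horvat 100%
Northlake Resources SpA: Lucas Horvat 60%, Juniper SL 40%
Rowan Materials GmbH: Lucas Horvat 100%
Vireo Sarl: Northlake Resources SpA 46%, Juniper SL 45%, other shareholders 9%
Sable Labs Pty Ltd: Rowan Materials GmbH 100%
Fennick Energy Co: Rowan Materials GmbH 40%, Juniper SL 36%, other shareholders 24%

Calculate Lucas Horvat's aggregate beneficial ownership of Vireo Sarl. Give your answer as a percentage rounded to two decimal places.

Lucas reaches Vireo along 3 paths.
Via Northlake: 60% × 46% = 27.6%.
Via Juniper → Northlake: 100% × 40% × 46% = 18.4%.
Via Juniper: 100% × 45% = 45%.
Total: 27.6% + 18.4% + 45% = 91%.
Rounded: 91.00%.

91.00%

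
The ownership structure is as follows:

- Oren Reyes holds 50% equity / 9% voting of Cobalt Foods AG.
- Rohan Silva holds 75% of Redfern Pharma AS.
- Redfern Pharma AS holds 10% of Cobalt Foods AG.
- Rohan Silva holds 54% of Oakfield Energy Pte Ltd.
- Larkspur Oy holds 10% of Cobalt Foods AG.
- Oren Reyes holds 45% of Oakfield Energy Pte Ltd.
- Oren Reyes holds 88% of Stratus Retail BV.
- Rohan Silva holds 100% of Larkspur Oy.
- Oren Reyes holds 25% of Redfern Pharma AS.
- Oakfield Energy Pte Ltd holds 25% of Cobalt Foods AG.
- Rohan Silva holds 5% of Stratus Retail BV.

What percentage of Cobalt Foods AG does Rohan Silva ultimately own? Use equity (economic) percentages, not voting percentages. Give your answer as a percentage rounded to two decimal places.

31.00%

Rohan reaches Cobalt along 3 paths.
Via Larkspur: 100% × 10% = 10%.
Via Oakfield: 54% × 25% = 13.5%.
Via Redfern: 75% × 10% = 7.5%.
Total: 10% + 13.5% + 7.5% = 31%.
Rounded: 31.00%.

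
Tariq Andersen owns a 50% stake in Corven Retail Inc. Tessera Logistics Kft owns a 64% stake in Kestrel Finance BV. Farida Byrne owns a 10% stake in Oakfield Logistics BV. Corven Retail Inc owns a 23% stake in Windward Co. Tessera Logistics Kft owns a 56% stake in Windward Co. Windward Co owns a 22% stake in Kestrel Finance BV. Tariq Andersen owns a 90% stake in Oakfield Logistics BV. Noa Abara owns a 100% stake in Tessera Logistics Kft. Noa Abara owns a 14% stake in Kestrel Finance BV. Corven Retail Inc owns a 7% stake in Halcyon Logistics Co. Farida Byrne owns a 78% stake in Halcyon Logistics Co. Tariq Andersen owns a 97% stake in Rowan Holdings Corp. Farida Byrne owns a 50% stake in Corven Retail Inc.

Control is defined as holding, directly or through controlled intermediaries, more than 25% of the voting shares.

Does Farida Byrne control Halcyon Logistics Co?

Yes

Farida holds 50% of Corven, so Farida controls Corven.
Corven and Farida together hold 7% + 78% = 85% of Halcyon, so Farida controls Halcyon.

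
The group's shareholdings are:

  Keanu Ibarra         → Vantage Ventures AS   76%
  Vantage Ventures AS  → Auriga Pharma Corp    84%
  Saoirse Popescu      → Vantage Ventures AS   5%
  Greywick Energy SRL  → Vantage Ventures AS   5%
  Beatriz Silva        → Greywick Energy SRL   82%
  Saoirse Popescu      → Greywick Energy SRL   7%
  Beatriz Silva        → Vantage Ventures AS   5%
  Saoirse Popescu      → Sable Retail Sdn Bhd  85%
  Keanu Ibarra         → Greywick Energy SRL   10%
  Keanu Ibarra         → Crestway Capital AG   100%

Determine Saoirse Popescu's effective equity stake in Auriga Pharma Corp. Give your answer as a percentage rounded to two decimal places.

Saoirse reaches Auriga along 2 paths.
Via Greywick → Vantage: 7% × 5% × 84% = 0.294%.
Via Vantage: 5% × 84% = 4.2%.
Total: 0.294% + 4.2% = 4.494%.
Rounded: 4.49%.

4.49%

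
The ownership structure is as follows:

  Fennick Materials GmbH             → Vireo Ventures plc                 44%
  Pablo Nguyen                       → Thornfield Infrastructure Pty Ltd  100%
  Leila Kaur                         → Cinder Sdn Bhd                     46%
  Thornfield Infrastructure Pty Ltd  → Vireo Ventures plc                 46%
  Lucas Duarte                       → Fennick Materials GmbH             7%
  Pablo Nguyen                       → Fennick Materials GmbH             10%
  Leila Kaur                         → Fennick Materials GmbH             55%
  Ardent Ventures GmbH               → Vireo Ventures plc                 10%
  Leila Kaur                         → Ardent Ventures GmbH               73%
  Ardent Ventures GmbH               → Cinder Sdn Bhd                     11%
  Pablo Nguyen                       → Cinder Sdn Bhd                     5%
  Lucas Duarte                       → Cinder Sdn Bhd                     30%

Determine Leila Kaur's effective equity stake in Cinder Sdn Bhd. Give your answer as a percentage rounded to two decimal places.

54.03%

Leila reaches Cinder along 2 paths.
Direct stake: 46% = 46%.
Via Ardent: 73% × 11% = 8.03%.
Total: 46% + 8.03% = 54.03%.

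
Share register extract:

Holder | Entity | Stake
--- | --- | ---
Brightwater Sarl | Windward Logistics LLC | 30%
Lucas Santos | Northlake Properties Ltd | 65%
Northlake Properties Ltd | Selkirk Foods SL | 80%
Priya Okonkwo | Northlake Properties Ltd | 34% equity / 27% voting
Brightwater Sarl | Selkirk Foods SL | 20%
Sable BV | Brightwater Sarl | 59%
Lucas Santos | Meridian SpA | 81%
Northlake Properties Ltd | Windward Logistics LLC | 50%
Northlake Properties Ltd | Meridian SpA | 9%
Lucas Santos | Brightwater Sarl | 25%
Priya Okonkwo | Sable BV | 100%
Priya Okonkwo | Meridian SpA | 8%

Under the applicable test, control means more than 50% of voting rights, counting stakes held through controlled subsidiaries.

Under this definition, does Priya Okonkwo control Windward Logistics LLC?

Priya holds 100% of Sable, so Priya controls Sable.
Sable holds 59% of Brightwater, so Priya controls Brightwater.
In Windward, Priya's side holds only 30%, not > 50%.
So Priya does not control Windward.

No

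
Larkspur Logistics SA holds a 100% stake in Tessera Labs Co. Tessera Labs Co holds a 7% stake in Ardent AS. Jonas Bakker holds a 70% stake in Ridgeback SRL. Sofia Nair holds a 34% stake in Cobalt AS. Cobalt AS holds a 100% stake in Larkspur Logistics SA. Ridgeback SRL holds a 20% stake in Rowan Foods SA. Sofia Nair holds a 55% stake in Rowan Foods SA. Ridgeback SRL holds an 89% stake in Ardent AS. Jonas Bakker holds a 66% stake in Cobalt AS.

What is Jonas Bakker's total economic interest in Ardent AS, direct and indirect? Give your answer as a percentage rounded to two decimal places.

Jonas reaches Ardent along 2 paths.
Via Cobalt → Larkspur → Tessera: 66% × 100% × 100% × 7% = 4.62%.
Via Ridgeback: 70% × 89% = 62.3%.
Total: 4.62% + 62.3% = 66.92%.

66.92%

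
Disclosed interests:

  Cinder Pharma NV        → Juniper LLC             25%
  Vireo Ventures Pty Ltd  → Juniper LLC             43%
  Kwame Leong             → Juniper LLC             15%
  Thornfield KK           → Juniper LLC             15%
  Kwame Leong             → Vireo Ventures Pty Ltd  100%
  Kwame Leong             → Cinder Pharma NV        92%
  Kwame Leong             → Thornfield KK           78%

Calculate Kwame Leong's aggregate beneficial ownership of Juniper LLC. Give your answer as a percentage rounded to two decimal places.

92.70%

Kwame reaches Juniper along 4 paths.
Via Thornfield: 78% × 15% = 11.7%.
Via Cinder: 92% × 25% = 23%.
Via Vireo: 100% × 43% = 43%.
Direct stake: 15% = 15%.
Total: 11.7% + 23% + 43% + 15% = 92.7%.
Rounded: 92.70%.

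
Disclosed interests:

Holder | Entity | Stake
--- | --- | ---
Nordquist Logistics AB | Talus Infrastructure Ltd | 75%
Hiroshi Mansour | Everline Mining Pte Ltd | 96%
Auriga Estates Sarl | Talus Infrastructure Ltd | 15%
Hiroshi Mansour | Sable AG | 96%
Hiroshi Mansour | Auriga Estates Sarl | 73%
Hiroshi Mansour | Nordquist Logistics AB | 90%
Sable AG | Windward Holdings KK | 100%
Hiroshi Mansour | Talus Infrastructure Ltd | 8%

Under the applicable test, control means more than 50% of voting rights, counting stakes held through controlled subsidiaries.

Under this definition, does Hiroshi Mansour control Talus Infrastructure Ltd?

Yes

Hiroshi holds 73% of Auriga, so Hiroshi controls Auriga.
Hiroshi holds 90% of Nordquist, so Hiroshi controls Nordquist.
Nordquist and Auriga and Hiroshi together hold 75% + 15% + 8% = 98% of Talus, so Hiroshi controls Talus.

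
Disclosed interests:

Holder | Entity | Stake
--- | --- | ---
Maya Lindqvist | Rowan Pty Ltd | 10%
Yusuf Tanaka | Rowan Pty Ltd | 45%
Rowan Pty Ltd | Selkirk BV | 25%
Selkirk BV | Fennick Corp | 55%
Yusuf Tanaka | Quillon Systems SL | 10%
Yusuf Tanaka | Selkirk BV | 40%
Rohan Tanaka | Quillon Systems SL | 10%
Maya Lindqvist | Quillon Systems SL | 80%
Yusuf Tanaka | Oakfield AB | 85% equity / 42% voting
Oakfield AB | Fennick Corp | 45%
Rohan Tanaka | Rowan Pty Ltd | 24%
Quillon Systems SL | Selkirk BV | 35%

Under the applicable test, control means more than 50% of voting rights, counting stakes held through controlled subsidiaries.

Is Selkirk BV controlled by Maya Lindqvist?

Maya holds 80% of Quillon, so Maya controls Quillon.
In Selkirk, Maya's side holds only 35%, not > 50%.
So Maya does not control Selkirk.

No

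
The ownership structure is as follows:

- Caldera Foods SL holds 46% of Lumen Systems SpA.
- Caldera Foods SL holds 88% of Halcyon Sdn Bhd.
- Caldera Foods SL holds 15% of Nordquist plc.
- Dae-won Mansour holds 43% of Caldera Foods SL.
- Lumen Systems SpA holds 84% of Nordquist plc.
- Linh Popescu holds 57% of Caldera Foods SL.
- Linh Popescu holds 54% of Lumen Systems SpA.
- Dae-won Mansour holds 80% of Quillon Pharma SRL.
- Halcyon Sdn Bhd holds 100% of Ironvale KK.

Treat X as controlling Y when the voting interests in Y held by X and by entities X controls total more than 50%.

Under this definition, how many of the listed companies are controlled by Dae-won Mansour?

1

Dae-won holds 80% of Quillon, so Dae-won controls Quillon.
No other company's threshold is met.
Dae-won controls 1 company.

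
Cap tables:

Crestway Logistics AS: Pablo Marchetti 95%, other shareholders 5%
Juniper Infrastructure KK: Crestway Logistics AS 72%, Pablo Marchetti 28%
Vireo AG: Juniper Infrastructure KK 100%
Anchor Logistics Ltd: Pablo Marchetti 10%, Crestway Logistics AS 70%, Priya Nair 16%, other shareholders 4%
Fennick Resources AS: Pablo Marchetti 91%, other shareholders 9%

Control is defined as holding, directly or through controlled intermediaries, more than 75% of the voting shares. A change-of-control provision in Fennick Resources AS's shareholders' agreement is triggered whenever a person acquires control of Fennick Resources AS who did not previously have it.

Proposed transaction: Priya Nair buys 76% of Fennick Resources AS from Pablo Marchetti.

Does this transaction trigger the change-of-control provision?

The purchase adds only to Priya's holdings (Pablo's stake shrinks), so Priya is the only person who could newly come to control Fennick.
Priya's largest direct stake is 16% in Anchor, which does not meet the threshold, so Priya controls no company.
Neither Priya nor any entity Priya controls holds any voting interest in Fennick.
So before the transaction, Priya does not control Fennick.
After the purchase, Priya holds 76% of Fennick directly, and Pablo's stake falls to 15%.
Priya holds 76% of Fennick, so Priya controls Fennick.
Priya did not control Fennick before and does after, so the clause is triggered.

Yes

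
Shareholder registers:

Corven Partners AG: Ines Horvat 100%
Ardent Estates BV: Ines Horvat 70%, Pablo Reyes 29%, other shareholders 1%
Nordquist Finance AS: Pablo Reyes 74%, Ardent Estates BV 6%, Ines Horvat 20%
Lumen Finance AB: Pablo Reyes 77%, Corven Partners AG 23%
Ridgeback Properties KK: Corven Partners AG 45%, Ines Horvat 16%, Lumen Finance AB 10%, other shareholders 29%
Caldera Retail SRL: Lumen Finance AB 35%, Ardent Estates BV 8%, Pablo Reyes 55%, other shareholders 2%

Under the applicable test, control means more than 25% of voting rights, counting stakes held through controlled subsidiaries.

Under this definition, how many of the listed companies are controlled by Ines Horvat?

4

Ines holds 100% of Corven, so Ines controls Corven.
Ines holds 70% of Ardent, so Ines controls Ardent.
Ardent and Ines together hold 6% + 20% = 26% of Nordquist, so Ines controls Nordquist.
Corven and Ines together hold 45% + 16% = 61% of Ridgeback, so Ines controls Ridgeback.
No other company's threshold is met.
Ines controls 4 companies.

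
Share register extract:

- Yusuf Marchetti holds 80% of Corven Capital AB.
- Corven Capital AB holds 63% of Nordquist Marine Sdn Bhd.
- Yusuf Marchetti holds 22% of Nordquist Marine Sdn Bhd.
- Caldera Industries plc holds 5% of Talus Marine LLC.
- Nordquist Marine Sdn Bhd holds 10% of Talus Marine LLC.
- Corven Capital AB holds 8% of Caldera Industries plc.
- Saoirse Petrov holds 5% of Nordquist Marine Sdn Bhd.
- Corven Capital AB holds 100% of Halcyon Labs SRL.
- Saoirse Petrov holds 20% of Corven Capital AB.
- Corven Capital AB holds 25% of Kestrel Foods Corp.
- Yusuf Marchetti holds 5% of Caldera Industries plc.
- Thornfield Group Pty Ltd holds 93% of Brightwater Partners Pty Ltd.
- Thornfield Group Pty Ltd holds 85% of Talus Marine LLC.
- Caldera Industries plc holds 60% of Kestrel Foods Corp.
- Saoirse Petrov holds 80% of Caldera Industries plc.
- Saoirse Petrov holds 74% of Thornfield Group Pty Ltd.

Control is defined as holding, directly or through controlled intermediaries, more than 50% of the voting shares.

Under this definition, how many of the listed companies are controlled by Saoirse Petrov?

Saoirse holds 74% of Thornfield, so Saoirse controls Thornfield.
Saoirse holds 80% of Caldera, so Saoirse controls Caldera.
Caldera and Thornfield together hold 5% + 85% = 90% of Talus, so Saoirse controls Talus.
Caldera holds 60% of Kestrel, so Saoirse controls Kestrel.
Thornfield holds 93% of Brightwater, so Saoirse controls Brightwater.
No other company's threshold is met.
Saoirse controls 5 companies.

5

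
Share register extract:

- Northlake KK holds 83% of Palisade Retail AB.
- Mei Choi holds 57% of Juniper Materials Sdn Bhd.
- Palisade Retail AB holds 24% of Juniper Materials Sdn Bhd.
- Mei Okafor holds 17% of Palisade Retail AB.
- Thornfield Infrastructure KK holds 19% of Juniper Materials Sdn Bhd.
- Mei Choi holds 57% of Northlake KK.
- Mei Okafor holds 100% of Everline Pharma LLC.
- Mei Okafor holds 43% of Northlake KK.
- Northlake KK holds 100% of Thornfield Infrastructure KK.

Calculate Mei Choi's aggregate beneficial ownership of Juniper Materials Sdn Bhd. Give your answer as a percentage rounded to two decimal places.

Mei Choi reaches Juniper along 3 paths.
Direct stake: 57% = 57%.
Via Northlake → Palisade: 57% × 83% × 24% = 11.3544%.
Via Northlake → Thornfield: 57% × 100% × 19% = 10.83%.
Total: 57% + 11.3544% + 10.83% = 79.1844%.
Rounded: 79.18%.

79.18%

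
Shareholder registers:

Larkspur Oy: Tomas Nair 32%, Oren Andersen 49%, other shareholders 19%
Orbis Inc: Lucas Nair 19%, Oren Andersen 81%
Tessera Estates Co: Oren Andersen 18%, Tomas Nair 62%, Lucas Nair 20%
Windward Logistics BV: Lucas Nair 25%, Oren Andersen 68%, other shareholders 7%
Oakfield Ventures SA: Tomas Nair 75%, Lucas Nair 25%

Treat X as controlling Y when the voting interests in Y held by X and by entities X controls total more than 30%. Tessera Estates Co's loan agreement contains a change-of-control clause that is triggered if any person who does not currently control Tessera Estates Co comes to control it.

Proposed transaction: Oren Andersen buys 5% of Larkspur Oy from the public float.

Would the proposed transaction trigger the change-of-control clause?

The purchase changes only Oren's holdings, so Oren is the only person who could newly come to control Tessera.
Oren holds 49% of Larkspur, so Oren controls Larkspur.
Oren holds 81% of Orbis, so Oren controls Orbis.
Oren holds 68% of Windward, so Oren controls Windward.
In Tessera, Oren's side holds only 18%, not > 30%.
So before the transaction, Oren does not control Tessera.
After the purchase, Oren's direct stake in Larkspur rises to 49% + 5% = 54%.
Oren holds 54% of Larkspur, so Oren controls Larkspur.
After the transaction, Oren's side holds 18% of Tessera, not > 30%, so Oren still does not control Tessera.
No new person acquires control, so the clause is not triggered.

No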